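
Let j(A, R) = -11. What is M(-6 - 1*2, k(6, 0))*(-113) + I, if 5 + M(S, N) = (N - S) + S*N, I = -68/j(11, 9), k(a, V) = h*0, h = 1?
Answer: -3661/11 ≈ -332.82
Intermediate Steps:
k(a, V) = 0 (k(a, V) = 1*0 = 0)
I = 68/11 (I = -68/(-11) = -68*(-1/11) = 68/11 ≈ 6.1818)
M(S, N) = -5 + N - S + N*S (M(S, N) = -5 + ((N - S) + S*N) = -5 + ((N - S) + N*S) = -5 + (N - S + N*S) = -5 + N - S + N*S)
M(-6 - 1*2, k(6, 0))*(-113) + I = (-5 + 0 - (-6 - 1*2) + 0*(-6 - 1*2))*(-113) + 68/11 = (-5 + 0 - (-6 - 2) + 0*(-6 - 2))*(-113) + 68/11 = (-5 + 0 - 1*(-8) + 0*(-8))*(-113) + 68/11 = (-5 + 0 + 8 + 0)*(-113) + 68/11 = 3*(-113) + 68/11 = -339 + 68/11 = -3661/11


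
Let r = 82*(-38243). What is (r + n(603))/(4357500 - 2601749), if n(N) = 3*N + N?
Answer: -3133514/1755751 ≈ -1.7847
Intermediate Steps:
n(N) = 4*N
r = -3135926
(r + n(603))/(4357500 - 2601749) = (-3135926 + 4*603)/(4357500 - 2601749) = (-3135926 + 2412)/1755751 = -3133514*1/1755751 = -3133514/1755751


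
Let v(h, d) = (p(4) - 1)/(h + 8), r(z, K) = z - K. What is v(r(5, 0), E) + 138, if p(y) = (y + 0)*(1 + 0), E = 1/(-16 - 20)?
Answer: 1797/13 ≈ 138.23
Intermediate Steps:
E = -1/36 (E = 1/(-36) = -1/36 ≈ -0.027778)
p(y) = y (p(y) = y*1 = y)
v(h, d) = 3/(8 + h) (v(h, d) = (4 - 1)/(h + 8) = 3/(8 + h))
v(r(5, 0), E) + 138 = 3/(8 + (5 - 1*0)) + 138 = 3/(8 + (5 + 0)) + 138 = 3/(8 + 5) + 138 = 3/13 + 138 = 1797/13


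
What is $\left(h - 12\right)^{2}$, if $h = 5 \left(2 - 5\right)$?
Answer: $729$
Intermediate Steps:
$h = -15$ ($h = 5 \left(-3\right) = -15$)
$\left(h - 12\right)^{2} = \left(-15 - 12\right)^{2} = \left(-27\right)^{2} = 729$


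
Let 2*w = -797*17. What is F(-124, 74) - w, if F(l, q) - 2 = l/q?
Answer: 501337/74 ≈ 6774.8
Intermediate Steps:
F(l, q) = 2 + l/q
w = -13549/2 (w = (-797*17)/2 = (½)*(-13549) = -13549/2 ≈ -6774.5)
F(-124, 74) - w = (2 - 124/74) - 1*(-13549/2) = (2 - 124*1/74) + 13549/2 = (2 - 62/37) + 13549/2 = 12/37 + 13549/2 = 501337/74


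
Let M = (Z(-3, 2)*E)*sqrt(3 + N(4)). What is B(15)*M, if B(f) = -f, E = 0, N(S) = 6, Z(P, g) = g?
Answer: 0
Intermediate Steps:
M = 0 (M = (2*0)*sqrt(3 + 6) = 0*sqrt(9) = 0*3 = 0)
B(15)*M = -1*15*0 = -15*0 = 0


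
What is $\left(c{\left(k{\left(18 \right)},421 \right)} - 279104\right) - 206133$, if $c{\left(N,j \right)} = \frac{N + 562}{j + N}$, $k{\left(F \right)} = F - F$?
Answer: $- \frac{204284215}{421} \approx -4.8524 \cdot 10^{5}$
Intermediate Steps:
$k{\left(F \right)} = 0$
$c{\left(N,j \right)} = \frac{562 + N}{N + j}$
$\left(c{\left(k{\left(18 \right)},421 \right)} - 279104\right) - 206133 = \left(\frac{562 + 0}{0 + 421} - 279104\right) - 206133 = \left(\frac{1}{421} \cdot 562 - 279104\right) - 206133 = \left(\frac{562}{421} - 279104\right) - 206133 = - \frac{117502222}{421} - 206133 = - \frac{204284215}{421}$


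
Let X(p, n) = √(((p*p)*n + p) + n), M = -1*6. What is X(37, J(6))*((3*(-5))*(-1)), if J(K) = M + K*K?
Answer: 15*√41137 ≈ 3042.3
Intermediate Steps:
M = -6
J(K) = -6 + K² (J(K) = -6 + K*K = -6 + K²)
X(p, n) = √(n + p + n*p²) (X(p, n) = √((p²*n + p) + n) = √((n*p² + p) + n) = √((p + n*p²) + n) = √(n + p + n*p²))
X(37, J(6))*((3*(-5))*(-1)) = √((-6 + 6²) + 37 + (-6 + 6²)*37²)*((3*(-5))*(-1)) = √((-6 + 36) + 37 + (-6 + 36)*1369)*(-15*(-1)) = √(30 + 37 + 30*1369)*15 = √(30 + 37 + 41070)*15 = √41137*15 = 15*√41137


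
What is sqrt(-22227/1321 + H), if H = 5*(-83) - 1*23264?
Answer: I*sqrt(41350187706)/1321 ≈ 153.93*I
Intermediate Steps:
H = -23679 (H = -415 - 23264 = -23679)
sqrt(-22227/1321 + H) = sqrt(-22227/1321 - 23679) = sqrt(-31302186/1321) = I*sqrt(41350187706)/1321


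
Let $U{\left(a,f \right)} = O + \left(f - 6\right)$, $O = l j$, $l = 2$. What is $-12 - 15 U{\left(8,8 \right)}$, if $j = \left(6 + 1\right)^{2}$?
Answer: $-1512$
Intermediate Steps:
$j = 49$ ($j = 7^{2} = 49$)
$O = 98$ ($O = 2 \cdot 49 = 98$)
$U{\left(a,f \right)} = 92 + f$ ($U{\left(a,f \right)} = 98 + \left(f - 6\right) = 98 + \left(-6 + f\right) = 92 + f$)
$-12 - 15 U{\left(8,8 \right)} = -12 - 15 \left(92 + 8\right) = -12 - 1500 = -1512$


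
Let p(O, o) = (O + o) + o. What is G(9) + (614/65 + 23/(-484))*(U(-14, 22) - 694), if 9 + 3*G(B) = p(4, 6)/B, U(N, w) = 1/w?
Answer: -121927357129/18687240 ≈ -6524.6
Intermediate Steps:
p(O, o) = O + 2*o
G(B) = -3 + 16/(3*B) (G(B) = -3 + ((4 + 2*6)/B)/3 = -3 + ((4 + 12)/B)/3 = -3 + (16/B)/3 = -3 + 16/(3*B))
G(9) + (614/65 + 23/(-484))*(U(-14, 22) - 694) = (-3 + (16/3)/9) + (614/65 + 23/(-484))*(1/22 - 694) = (-3 + (16/3)*(⅑)) + (614*(1/65) + 23*(-1/484))*(1/22 - 694) = (-3 + 16/27) + (614/65 - 23/484)*(-15267/22) = -65/27 + (295681/31460)*(-15267/22) = -65/27 - 4514161827/692120 = -121927357129/18687240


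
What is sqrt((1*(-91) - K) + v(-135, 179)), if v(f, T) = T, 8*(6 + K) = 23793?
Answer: I*sqrt(46082)/4 ≈ 53.667*I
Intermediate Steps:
K = 23745/8 (K = -6 + (1/8)*23793 = -6 + 23793/8 = 23745/8 ≈ 2968.1)
sqrt((1*(-91) - K) + v(-135, 179)) = sqrt((1*(-91) - 1*23745/8) + 179) = sqrt((-91 - 23745/8) + 179) = sqrt(-24473/8 + 179) = sqrt(-23041/8) = I*sqrt(46082)/4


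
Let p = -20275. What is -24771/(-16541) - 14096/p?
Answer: 735393961/335368775 ≈ 2.1928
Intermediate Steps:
-24771/(-16541) - 14096/p = -24771/(-16541) - 14096/(-20275) = -24771*(-1/16541) - 14096*(-1/20275) = 24771/16541 + 14096/20275 = 735393961/335368775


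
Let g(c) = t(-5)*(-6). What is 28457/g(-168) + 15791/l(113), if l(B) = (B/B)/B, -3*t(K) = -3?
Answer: 10677841/6 ≈ 1.7796e+6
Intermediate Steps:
t(K) = 1 (t(K) = -⅓*(-3) = 1)
l(B) = 1/B
g(c) = -6 (g(c) = 1*(-6) = -6)
28457/g(-168) + 15791/l(113) = 28457/(-6) + 15791/(1/113) = 28457*(-⅙) + 15791/(1/113) = -28457/6 + 15791*113 = -28457/6 + 1784383 = 10677841/6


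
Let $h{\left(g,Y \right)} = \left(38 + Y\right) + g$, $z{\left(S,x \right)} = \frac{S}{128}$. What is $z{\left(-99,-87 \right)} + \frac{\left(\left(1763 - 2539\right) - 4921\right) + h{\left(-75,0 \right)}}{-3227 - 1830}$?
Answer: $\frac{233309}{647296} \approx 0.36044$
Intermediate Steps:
$z{\left(S,x \right)} = \frac{S}{128}$ ($z{\left(S,x \right)} = S \frac{1}{128} = \frac{S}{128}$)
$h{\left(g,Y \right)} = 38 + Y + g$
$z{\left(-99,-87 \right)} + \frac{\left(\left(1763 - 2539\right) - 4921\right) + h{\left(-75,0 \right)}}{-3227 - 1830} = \frac{1}{128} \left(-99\right) + \frac{\left(\left(1763 - 2539\right) - 4921\right) + \left(38 + 0 - 75\right)}{-3227 - 1830} = - \frac{99}{128} + \frac{\left(-776 - 4921\right) - 37}{-5057} = - \frac{99}{128} + \left(-5697 - 37\right) \left(- \frac{1}{5057}\right) = - \frac{99}{128} - - \frac{5734}{5057} = - \frac{99}{128} + \frac{5734}{5057} = \frac{233309}{647296}$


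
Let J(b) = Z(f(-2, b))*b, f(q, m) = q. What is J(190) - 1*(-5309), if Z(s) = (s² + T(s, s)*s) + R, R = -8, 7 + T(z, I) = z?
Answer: 7969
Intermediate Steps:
T(z, I) = -7 + z
Z(s) = -8 + s² + s*(-7 + s) (Z(s) = (s² + (-7 + s)*s) - 8 = (s² + s*(-7 + s)) - 8 = -8 + s² + s*(-7 + s))
J(b) = 14*b (J(b) = (-8 + (-2)² - 2*(-7 - 2))*b = (-8 + 4 - 2*(-9))*b = (-8 + 4 + 18)*b = 14*b)
J(190) - 1*(-5309) = 14*190 - 1*(-5309) = 2660 + 5309 = 7969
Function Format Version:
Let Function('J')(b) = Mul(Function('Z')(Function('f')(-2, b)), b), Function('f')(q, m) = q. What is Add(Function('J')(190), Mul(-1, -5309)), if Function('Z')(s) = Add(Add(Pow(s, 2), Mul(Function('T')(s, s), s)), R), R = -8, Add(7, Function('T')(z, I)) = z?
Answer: 7969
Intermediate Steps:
Function('T')(z, I) = Add(-7, z)
Function('Z')(s) = Add(-8, Pow(s, 2), Mul(s, Add(-7, s))) (Function('Z')(s) = Add(Add(Pow(s, 2), Mul(Add(-7, s), s)), -8) = Add(Add(Pow(s, 2), Mul(s, Add(-7, s))), -8) = Add(-8, Pow(s, 2), Mul(s, Add(-7, s))))
Function('J')(b) = Mul(14, b) (Function('J')(b) = Mul(Add(-8, Pow(-2, 2), Mul(-2, Add(-7, -2))), b) = Mul(Add(-8, 4, Mul(-2, -9)), b) = Mul(Add(-8, 4, 18), b) = Mul(14, b))
Add(Function('J')(190), Mul(-1, -5309)) = Add(Mul(14, 190), Mul(-1, -5309)) = Add(2660, 5309) = 7969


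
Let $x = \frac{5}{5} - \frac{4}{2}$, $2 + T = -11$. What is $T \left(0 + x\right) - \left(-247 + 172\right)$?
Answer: $88$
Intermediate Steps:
$T = -13$ ($T = -2 - 11 = -13$)
$x = -1$ ($x = 5 \cdot \frac{1}{5} - 2 = 1 - 2 = -1$)
$T \left(0 + x\right) - \left(-247 + 172\right) = - 13 \left(0 - 1\right) - \left(-247 + 172\right) = \left(-13\right) \left(-1\right) - -75 = 13 + 75 = 88$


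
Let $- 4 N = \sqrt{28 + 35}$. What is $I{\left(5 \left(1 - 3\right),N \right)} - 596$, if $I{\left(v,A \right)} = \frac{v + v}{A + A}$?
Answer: $-596 + \frac{40 \sqrt{7}}{21} \approx -590.96$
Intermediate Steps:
$N = - \frac{3 \sqrt{7}}{4}$ ($N = - \frac{\sqrt{28 + 35}}{4} = - \frac{\sqrt{63}}{4} = - \frac{3 \sqrt{7}}{4} \approx -1.9843$)
$I{\left(v,A \right)} = \frac{v}{A}$ ($I{\left(v,A \right)} = \frac{2 v}{2 A} = 2 v \frac{1}{2 A} = \frac{v}{A}$)
$I{\left(5 \left(1 - 3\right),N \right)} - 596 = \frac{5 \left(1 - 3\right)}{\left(- \frac{3}{4}\right) \sqrt{7}} - 596 = 5 \left(-2\right) \left(- \frac{4 \sqrt{7}}{21}\right) - 596 = - 10 \left(- \frac{4 \sqrt{7}}{21}\right) - 596 = \frac{40 \sqrt{7}}{21} - 596 = -596 + \frac{40 \sqrt{7}}{21}$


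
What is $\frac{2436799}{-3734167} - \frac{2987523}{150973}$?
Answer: $- \frac{11523800653768}{563758394491} \approx -20.441$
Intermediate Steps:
$\frac{2436799}{-3734167} - \frac{2987523}{150973} = 2436799 \left(- \frac{1}{3734167}\right) - \frac{2987523}{150973} = - \frac{2436799}{3734167} - \frac{2987523}{150973} = - \frac{11523800653768}{563758394491}$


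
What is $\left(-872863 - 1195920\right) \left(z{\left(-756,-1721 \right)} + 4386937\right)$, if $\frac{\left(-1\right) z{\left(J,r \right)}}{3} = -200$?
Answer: $-9076861957471$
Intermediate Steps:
$z{\left(J,r \right)} = 600$ ($z{\left(J,r \right)} = \left(-3\right) \left(-200\right) = 600$)
$\left(-872863 - 1195920\right) \left(z{\left(-756,-1721 \right)} + 4386937\right) = \left(-872863 - 1195920\right) \left(600 + 4386937\right) = \left(-2068783\right) 4387537 = -9076861957471$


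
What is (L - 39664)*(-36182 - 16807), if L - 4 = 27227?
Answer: 658812237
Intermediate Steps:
L = 27231 (L = 4 + 27227 = 27231)
(L - 39664)*(-36182 - 16807) = (27231 - 39664)*(-36182 - 16807) = -12433*(-52989) = 658812237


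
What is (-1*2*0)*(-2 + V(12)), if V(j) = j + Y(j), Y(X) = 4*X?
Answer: 0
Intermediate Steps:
V(j) = 5*j (V(j) = j + 4*j = 5*j)
(-1*2*0)*(-2 + V(12)) = (-1*2*0)*(-2 + 5*12) = (-2*0)*(-2 + 60) = 0*58 = 0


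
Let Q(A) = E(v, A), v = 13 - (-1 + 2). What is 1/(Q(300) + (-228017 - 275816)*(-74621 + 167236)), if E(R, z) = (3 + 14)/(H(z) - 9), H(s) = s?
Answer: -291/13578785548828 ≈ -2.1430e-11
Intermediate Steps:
v = 12 (v = 13 - 1*1 = 13 - 1 = 12)
E(R, z) = 17/(-9 + z) (E(R, z) = (3 + 14)/(z - 9) = 17/(-9 + z))
Q(A) = 17/(-9 + A)
1/(Q(300) + (-228017 - 275816)*(-74621 + 167236)) = 1/(17/(-9 + 300) + (-228017 - 275816)*(-74621 + 167236)) = 1/(17/291 - 503833*92615) = 1/(17*(1/291) - 46662493295) = 1/(17/291 - 46662493295) = 1/(-13578785548828/291) = -291/13578785548828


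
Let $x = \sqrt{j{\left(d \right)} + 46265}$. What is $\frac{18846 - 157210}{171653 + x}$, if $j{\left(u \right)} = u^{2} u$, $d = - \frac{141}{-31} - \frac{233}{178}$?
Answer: $- \frac{3990429065517425507744}{4950478766640094258933} + \frac{763492552 \sqrt{42923816781966430890}}{4950478766640094258933} \approx -0.80506$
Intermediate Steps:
$d = \frac{17875}{5518}$ ($d = \left(-141\right) \left(- \frac{1}{31}\right) - \frac{233}{178} = \frac{141}{31} - \frac{233}{178} = \frac{17875}{5518} \approx 3.2394$)
$j{\left(u \right)} = u^{3}$
$x = \frac{\sqrt{42923816781966430890}}{30448324}$ ($x = \sqrt{\left(\frac{17875}{5518}\right)^{3} + 46265} = \sqrt{\frac{5711341796875}{168013851832} + 46265} = \sqrt{\frac{7778872196804355}{168013851832}} = \frac{\sqrt{42923816781966430890}}{30448324} \approx 215.17$)
$\frac{18846 - 157210}{171653 + x} = \frac{18846 - 157210}{171653 + \frac{\sqrt{42923816781966430890}}{30448324}} = - \frac{138364}{171653 + \frac{\sqrt{42923816781966430890}}{30448324}}$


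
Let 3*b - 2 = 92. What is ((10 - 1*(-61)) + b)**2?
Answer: 94249/9 ≈ 10472.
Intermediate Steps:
b = 94/3 (b = 2/3 + (1/3)*92 = 2/3 + 92/3 = 94/3 ≈ 31.333)
((10 - 1*(-61)) + b)**2 = ((10 - 1*(-61)) + 94/3)**2 = ((10 + 61) + 94/3)**2 = (71 + 94/3)**2 = (307/3)**2 = 94249/9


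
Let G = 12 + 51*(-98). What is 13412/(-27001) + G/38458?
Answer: -4853923/7749287 ≈ -0.62637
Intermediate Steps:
G = -4986 (G = 12 - 4998 = -4986)
13412/(-27001) + G/38458 = 13412/(-27001) - 4986/38458 = 13412*(-1/27001) - 4986*1/38458 = -13412/27001 - 2493/19229 = -4853923/7749287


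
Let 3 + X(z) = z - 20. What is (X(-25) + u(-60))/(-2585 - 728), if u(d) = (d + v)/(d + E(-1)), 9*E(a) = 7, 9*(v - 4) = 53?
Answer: 613/43069 ≈ 0.014233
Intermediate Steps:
v = 89/9 (v = 4 + (⅑)*53 = 4 + 53/9 = 89/9 ≈ 9.8889)
E(a) = 7/9 (E(a) = (⅑)*7 = 7/9)
X(z) = -23 + z (X(z) = -3 + (z - 20) = -3 + (-20 + z) = -23 + z)
u(d) = (89/9 + d)/(7/9 + d) (u(d) = (d + 89/9)/(d + 7/9) = (89/9 + d)/(7/9 + d))
(X(-25) + u(-60))/(-2585 - 728) = ((-23 - 25) + (89 + 9*(-60))/(7 + 9*(-60)))/(-2585 - 728) = (-48 + (89 - 540)/(7 - 540))/(-3313) = (-48 - 451/(-533))*(-1/3313) = (-48 - 1/533*(-451))*(-1/3313) = (-48 + 11/13)*(-1/3313) = -613/13*(-1/3313) = 613/43069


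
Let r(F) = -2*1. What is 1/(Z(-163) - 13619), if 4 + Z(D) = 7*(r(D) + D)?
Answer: -1/14778 ≈ -6.7668e-5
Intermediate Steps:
r(F) = -2
Z(D) = -18 + 7*D (Z(D) = -4 + 7*(-2 + D) = -4 + (-14 + 7*D) = -18 + 7*D)
1/(Z(-163) - 13619) = 1/((-18 + 7*(-163)) - 13619) = 1/((-18 - 1141) - 13619) = 1/(-1159 - 13619) = 1/(-14778) = -1/14778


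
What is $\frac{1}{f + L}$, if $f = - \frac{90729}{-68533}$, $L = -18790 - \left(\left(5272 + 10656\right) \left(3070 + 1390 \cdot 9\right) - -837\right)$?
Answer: $- \frac{68533}{17008373668382} \approx -4.0294 \cdot 10^{-9}$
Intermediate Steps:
$L = -248177867$ ($L = -18790 - \left(15928 \left(3070 + 12510\right) + 837\right) = -18790 - \left(15928 \cdot 15580 + 837\right) = -18790 - \left(248158240 + 837\right) = -18790 - 248159077 = -248177867$)
$f = \frac{90729}{68533}$ ($f = \left(-90729\right) \left(- \frac{1}{68533}\right) = \frac{90729}{68533} \approx 1.3239$)
$\frac{1}{f + L} = \frac{1}{\frac{90729}{68533} - 248177867} = \frac{1}{- \frac{17008373668382}{68533}} = - \frac{68533}{17008373668382}$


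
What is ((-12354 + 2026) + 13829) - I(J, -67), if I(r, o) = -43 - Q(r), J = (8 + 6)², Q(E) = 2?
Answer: 3546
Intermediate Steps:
J = 196 (J = 14² = 196)
I(r, o) = -45 (I(r, o) = -43 - 1*2 = -43 - 2 = -45)
((-12354 + 2026) + 13829) - I(J, -67) = ((-12354 + 2026) + 13829) - 1*(-45) = (-10328 + 13829) + 45 = 3501 + 45 = 3546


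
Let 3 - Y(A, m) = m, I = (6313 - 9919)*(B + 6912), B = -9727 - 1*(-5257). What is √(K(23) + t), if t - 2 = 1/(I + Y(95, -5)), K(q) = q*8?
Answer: √3605744315482163/4402922 ≈ 13.638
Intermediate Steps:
B = -4470 (B = -9727 + 5257 = -4470)
I = -8805852 (I = (6313 - 9919)*(-4470 + 6912) = -3606*2442 = -8805852)
Y(A, m) = 3 - m
K(q) = 8*q
t = 17611687/8805844 (t = 2 + 1/(-8805852 + (3 - 1*(-5))) = 2 + 1/(-8805852 + (3 + 5)) = 2 + 1/(-8805852 + 8) = 2 + 1/(-8805844) = 2 - 1/8805844 = 17611687/8805844 ≈ 2.0000)
√(K(23) + t) = √(8*23 + 17611687/8805844) = √(184 + 17611687/8805844) = √(1637886983/8805844) = √3605744315482163/4402922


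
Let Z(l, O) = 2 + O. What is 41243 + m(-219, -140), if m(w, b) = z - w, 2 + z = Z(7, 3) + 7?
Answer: 41472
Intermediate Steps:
z = 10 (z = -2 + ((2 + 3) + 7) = -2 + (5 + 7) = -2 + 12 = 10)
m(w, b) = 10 - w
41243 + m(-219, -140) = 41243 + (10 - 1*(-219)) = 41243 + (10 + 219) = 41243 + 229 = 41472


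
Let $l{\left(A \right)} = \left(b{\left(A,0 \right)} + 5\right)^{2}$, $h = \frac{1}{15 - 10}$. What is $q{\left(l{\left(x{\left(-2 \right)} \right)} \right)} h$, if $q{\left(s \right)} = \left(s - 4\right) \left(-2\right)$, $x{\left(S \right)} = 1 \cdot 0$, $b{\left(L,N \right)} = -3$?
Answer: $0$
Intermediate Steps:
$h = \frac{1}{5} \approx 0.2$
$x{\left(S \right)} = 0$
$l{\left(A \right)} = 4$ ($l{\left(A \right)} = \left(-3 + 5\right)^{2} = 2^{2} = 4$)
$q{\left(s \right)} = 8 - 2 s$ ($q{\left(s \right)} = \left(-4 + s\right) \left(-2\right) = 8 - 2 s$)
$q{\left(l{\left(x{\left(-2 \right)} \right)} \right)} h = \left(8 - 8\right) \frac{1}{5} = 0 \cdot \frac{1}{5} = 0$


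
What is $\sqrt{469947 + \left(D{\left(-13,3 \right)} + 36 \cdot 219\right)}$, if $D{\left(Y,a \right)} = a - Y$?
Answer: $\sqrt{477847} \approx 691.26$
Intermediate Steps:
$\sqrt{469947 + \left(D{\left(-13,3 \right)} + 36 \cdot 219\right)} = \sqrt{469947 + \left(\left(3 - -13\right) + 36 \cdot 219\right)} = \sqrt{469947 + \left(\left(3 + 13\right) + 7884\right)} = \sqrt{469947 + \left(16 + 7884\right)} = \sqrt{469947 + 7900} = \sqrt{477847}$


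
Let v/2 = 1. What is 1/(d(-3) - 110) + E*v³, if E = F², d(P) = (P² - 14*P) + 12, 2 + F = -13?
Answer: 84599/47 ≈ 1800.0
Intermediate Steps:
F = -15 (F = -2 - 13 = -15)
d(P) = 12 + P² - 14*P
v = 2 (v = 2*1 = 2)
E = 225 (E = (-15)² = 225)
1/(d(-3) - 110) + E*v³ = 1/((12 + (-3)² - 14*(-3)) - 110) + 225*2³ = 1/((12 + 9 + 42) - 110) + 225*8 = 1/(63 - 110) + 1800 = 1/(-47) + 1800 = -1/47 + 1800 = 84599/47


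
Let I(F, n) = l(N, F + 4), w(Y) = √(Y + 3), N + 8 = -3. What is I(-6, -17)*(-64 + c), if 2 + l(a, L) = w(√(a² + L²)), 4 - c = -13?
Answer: 94 - 47*√(3 + 5*√5) ≈ -82.987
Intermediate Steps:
c = 17 (c = 4 - 1*(-13) = 4 + 13 = 17)
N = -11 (N = -8 - 3 = -11)
w(Y) = √(3 + Y)
l(a, L) = -2 + √(3 + √(L² + a²)) (l(a, L) = -2 + √(3 + √(a² + L²)) = -2 + √(3 + √(L² + a²)))
I(F, n) = -2 + √(3 + √(121 + (4 + F)²)) (I(F, n) = -2 + √(3 + √((F + 4)² + (-11)²)) = -2 + √(3 + √((4 + F)² + 121)) = -2 + √(3 + √(121 + (4 + F)²)))
I(-6, -17)*(-64 + c) = (-2 + √(3 + √(121 + (4 - 6)²)))*(-64 + 17) = (-2 + √(3 + √(121 + (-2)²)))*(-47) = (-2 + √(3 + √(121 + 4)))*(-47) = (-2 + √(3 + √125))*(-47) = (-2 + √(3 + 5*√5))*(-47) = 94 - 47*√(3 + 5*√5)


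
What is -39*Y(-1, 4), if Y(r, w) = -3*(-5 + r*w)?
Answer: -1053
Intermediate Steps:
Y(r, w) = 15 - 3*r*w
-39*Y(-1, 4) = -39*(15 - 3*(-1)*4) = -39*(15 + 12) = -39*27 = -1053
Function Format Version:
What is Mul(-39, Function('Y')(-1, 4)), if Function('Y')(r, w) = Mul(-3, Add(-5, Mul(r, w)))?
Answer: -1053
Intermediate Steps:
Function('Y')(r, w) = Add(15, Mul(-3, r, w))
Mul(-39, Function('Y')(-1, 4)) = Mul(-39, Add(15, Mul(-3, -1, 4))) = Mul(-39, Add(15, 12)) = Mul(-39, 27) = -1053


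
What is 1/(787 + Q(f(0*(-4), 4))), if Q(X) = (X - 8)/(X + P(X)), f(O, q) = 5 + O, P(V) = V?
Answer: 10/7867 ≈ 0.0012711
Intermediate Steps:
Q(X) = (-8 + X)/(2*X) (Q(X) = (X - 8)/(X + X) = (-8 + X)/((2*X)) = (-8 + X)*(1/(2*X)) = (-8 + X)/(2*X))
1/(787 + Q(f(0*(-4), 4))) = 1/(787 + (-8 + (5 + 0*(-4)))/(2*(5 + 0*(-4)))) = 1/(787 + (-8 + (5 + 0))/(2*(5 + 0))) = 1/(787 + (½)*(-8 + 5)/5) = 1/(787 + (½)*(⅕)*(-3)) = 1/(787 - 3/10) = 1/(7867/10) = 10/7867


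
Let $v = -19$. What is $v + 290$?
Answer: $271$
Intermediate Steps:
$v + 290 = -19 + 290 = 271$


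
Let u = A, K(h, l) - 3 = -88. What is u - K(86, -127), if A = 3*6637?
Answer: 19996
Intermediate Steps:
A = 19911
K(h, l) = -85 (K(h, l) = 3 - 88 = -85)
u = 19911
u - K(86, -127) = 19911 - 1*(-85) = 19911 + 85 = 19996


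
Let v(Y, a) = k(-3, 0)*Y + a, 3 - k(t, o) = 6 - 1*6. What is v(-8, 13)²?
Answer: 121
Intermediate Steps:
k(t, o) = 3 (k(t, o) = 3 - (6 - 1*6) = 3 - (6 - 6) = 3 - 1*0 = 3 + 0 = 3)
v(Y, a) = a + 3*Y (v(Y, a) = 3*Y + a = a + 3*Y)
v(-8, 13)² = (13 + 3*(-8))² = (13 - 24)² = (-11)² = 121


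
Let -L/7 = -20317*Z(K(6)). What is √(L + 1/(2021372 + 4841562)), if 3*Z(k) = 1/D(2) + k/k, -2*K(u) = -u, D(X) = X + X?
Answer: √25119357857172648771/20588802 ≈ 243.43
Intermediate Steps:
D(X) = 2*X
K(u) = u/2 (K(u) = -(-1)*u/2 = u/2)
Z(k) = 5/12 (Z(k) = (1/(2*2) + k/k)/3 = (1/4 + 1)/3 = (1*(¼) + 1)/3 = (¼ + 1)/3 = (⅓)*(5/4) = 5/12)
L = 711095/12 (L = -(-142219)*5/12 = -7*(-101585/12) = 711095/12 ≈ 59258.)
√(L + 1/(2021372 + 4841562)) = √(711095/12 + 1/(2021372 + 4841562)) = √(711095/12 + 1/6862934) = √(2440099026371/41177604) = √25119357857172648771/20588802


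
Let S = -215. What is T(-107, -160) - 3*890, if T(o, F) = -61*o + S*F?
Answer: 38257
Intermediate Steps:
T(o, F) = -215*F - 61*o (T(o, F) = -61*o - 215*F = -215*F - 61*o)
T(-107, -160) - 3*890 = (-215*(-160) - 61*(-107)) - 3*890 = (34400 + 6527) - 2670 = 40927 - 2670 = 38257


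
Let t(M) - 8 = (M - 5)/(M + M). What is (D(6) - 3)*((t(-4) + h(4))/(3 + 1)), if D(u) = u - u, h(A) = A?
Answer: -315/32 ≈ -9.8438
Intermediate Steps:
t(M) = 8 + (-5 + M)/(2*M) (t(M) = 8 + (M - 5)/(M + M) = 8 + (-5 + M)/((2*M)) = 8 + (-5 + M)*(1/(2*M)) = 8 + (-5 + M)/(2*M))
D(u) = 0
(D(6) - 3)*((t(-4) + h(4))/(3 + 1)) = (0 - 3)*(((½)*(-5 + 17*(-4))/(-4) + 4)/(3 + 1)) = -3*((½)*(-¼)*(-5 - 68) + 4)/4 = -3*((½)*(-¼)*(-73) + 4)/4 = -3*(73/8 + 4)/4 = -315/(8*4) = -3*105/32 = -315/32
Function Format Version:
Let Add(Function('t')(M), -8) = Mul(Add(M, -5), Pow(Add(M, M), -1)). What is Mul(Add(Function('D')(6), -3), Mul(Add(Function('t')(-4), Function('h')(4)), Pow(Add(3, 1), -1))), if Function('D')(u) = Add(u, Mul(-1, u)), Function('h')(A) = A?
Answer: Rational(-315, 32) ≈ -9.8438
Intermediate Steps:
Function('t')(M) = Add(8, Mul(Rational(1, 2), Pow(M, -1), Add(-5, M))) (Function('t')(M) = Add(8, Mul(Add(M, -5), Pow(Add(M, M), -1))) = Add(8, Mul(Add(-5, M), Pow(Mul(2, M), -1))) = Add(8, Mul(Add(-5, M), Mul(Rational(1, 2), Pow(M, -1)))) = Add(8, Mul(Rational(1, 2), Pow(M, -1), Add(-5, M))))
Function('D')(u) = 0
Mul(Add(Function('D')(6), -3), Mul(Add(Function('t')(-4), Function('h')(4)), Pow(Add(3, 1), -1))) = Mul(Add(0, -3), Mul(Add(Mul(Rational(1, 2), Pow(-4, -1), Add(-5, Mul(17, -4))), 4), Pow(Add(3, 1), -1))) = Mul(-3, Mul(Add(Mul(Rational(1, 2), Rational(-1, 4), Add(-5, -68)), 4), Pow(4, -1))) = Mul(-3, Mul(Add(Mul(Rational(1, 2), Rational(-1, 4), -73), 4), Rational(1, 4))) = Mul(-3, Mul(Add(Rational(73, 8), 4), Rational(1, 4))) = Mul(-3, Mul(Rational(105, 8), Rational(1, 4))) = Mul(-3, Rational(105, 32)) = Rational(-315, 32)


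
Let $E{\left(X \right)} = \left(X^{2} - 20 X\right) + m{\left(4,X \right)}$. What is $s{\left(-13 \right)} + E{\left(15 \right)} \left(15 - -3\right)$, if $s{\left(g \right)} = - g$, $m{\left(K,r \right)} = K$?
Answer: $-1265$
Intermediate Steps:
$E{\left(X \right)} = 4 + X^{2} - 20 X$ ($E{\left(X \right)} = \left(X^{2} - 20 X\right) + 4 = 4 + X^{2} - 20 X$)
$s{\left(-13 \right)} + E{\left(15 \right)} \left(15 - -3\right) = \left(-1\right) \left(-13\right) + \left(4 + 15^{2} - 300\right) \left(15 - -3\right) = 13 + \left(4 + 225 - 300\right) \left(15 + 3\right) = 13 - 1278 = -1265$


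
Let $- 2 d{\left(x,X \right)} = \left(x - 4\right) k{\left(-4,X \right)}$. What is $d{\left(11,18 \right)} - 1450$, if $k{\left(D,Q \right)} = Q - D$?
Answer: $-1527$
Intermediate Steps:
$d{\left(x,X \right)} = - \frac{\left(-4 + x\right) \left(4 + X\right)}{2}$ ($d{\left(x,X \right)} = - \frac{\left(x - 4\right) \left(X - -4\right)}{2} = - \frac{\left(-4 + x\right) \left(X + 4\right)}{2} = - \frac{\left(-4 + x\right) \left(4 + X\right)}{2}$)
$d{\left(11,18 \right)} - 1450 = - \frac{\left(-4 + 11\right) \left(4 + 18\right)}{2} - 1450 = \left(- \frac{1}{2}\right) 7 \cdot 22 - 1450 = -77 - 1450 = -1527$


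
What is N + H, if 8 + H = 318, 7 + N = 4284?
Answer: 4587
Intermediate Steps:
N = 4277 (N = -7 + 4284 = 4277)
H = 310 (H = -8 + 318 = 310)
N + H = 4277 + 310 = 4587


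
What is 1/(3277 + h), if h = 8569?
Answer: 1/11846 ≈ 8.4417e-5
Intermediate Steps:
1/(3277 + h) = 1/(3277 + 8569) = 1/11846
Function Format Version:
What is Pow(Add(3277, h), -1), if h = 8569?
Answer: Rational(1, 11846) ≈ 8.4417e-5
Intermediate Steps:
Pow(Add(3277, h), -1) = Pow(Add(3277, 8569), -1) = Pow(11846, -1) = Rational(1, 11846)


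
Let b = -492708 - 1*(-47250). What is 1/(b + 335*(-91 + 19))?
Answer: -1/469578 ≈ -2.1296e-6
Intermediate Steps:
b = -445458 (b = -492708 + 47250 = -445458)
1/(b + 335*(-91 + 19)) = 1/(-445458 + 335*(-91 + 19)) = 1/(-445458 + 335*(-72)) = 1/(-445458 - 24120) = 1/(-469578) = -1/469578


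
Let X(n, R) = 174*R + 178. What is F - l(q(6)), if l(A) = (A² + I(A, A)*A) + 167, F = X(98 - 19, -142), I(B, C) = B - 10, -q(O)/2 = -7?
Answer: -24949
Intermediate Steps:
q(O) = 14 (q(O) = -2*(-7) = 14)
I(B, C) = -10 + B
X(n, R) = 178 + 174*R
F = -24530 (F = 178 + 174*(-142) = 178 - 24708 = -24530)
l(A) = 167 + A² + A*(-10 + A) (l(A) = (A² + (-10 + A)*A) + 167 = (A² + A*(-10 + A)) + 167 = 167 + A² + A*(-10 + A))
F - l(q(6)) = -24530 - (167 + 14² + 14*(-10 + 14)) = -24530 - (167 + 196 + 14*4) = -24530 - (167 + 196 + 56) = -24530 - 1*419 = -24530 - 419 = -24949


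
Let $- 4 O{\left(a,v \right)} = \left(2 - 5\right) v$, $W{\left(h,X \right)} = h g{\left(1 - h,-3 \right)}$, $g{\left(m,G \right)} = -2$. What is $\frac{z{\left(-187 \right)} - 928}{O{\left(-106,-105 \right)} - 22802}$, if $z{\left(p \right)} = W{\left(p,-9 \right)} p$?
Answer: $\frac{283464}{91523} \approx 3.0972$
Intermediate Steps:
$W{\left(h,X \right)} = - 2 h$ ($W{\left(h,X \right)} = h \left(-2\right) = - 2 h$)
$O{\left(a,v \right)} = \frac{3 v}{4}$ ($O{\left(a,v \right)} = - \frac{\left(2 - 5\right) v}{4} = - \frac{\left(-3\right) v}{4} = \frac{3 v}{4}$)
$z{\left(p \right)} = - 2 p^{2}$ ($z{\left(p \right)} = - 2 p p = - 2 p^{2}$)
$\frac{z{\left(-187 \right)} - 928}{O{\left(-106,-105 \right)} - 22802} = \frac{- 2 \left(-187\right)^{2} - 928}{\frac{3}{4} \left(-105\right) - 22802} = \frac{\left(-2\right) 34969 - 928}{- \frac{315}{4} - 22802} = \frac{-69938 - 928}{- \frac{91523}{4}} = \left(-70866\right) \left(- \frac{4}{91523}\right) = \frac{283464}{91523}$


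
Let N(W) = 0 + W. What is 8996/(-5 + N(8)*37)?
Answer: 8996/291 ≈ 30.914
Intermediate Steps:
N(W) = W
8996/(-5 + N(8)*37) = 8996/(-5 + 8*37) = 8996/(-5 + 296) = 8996/291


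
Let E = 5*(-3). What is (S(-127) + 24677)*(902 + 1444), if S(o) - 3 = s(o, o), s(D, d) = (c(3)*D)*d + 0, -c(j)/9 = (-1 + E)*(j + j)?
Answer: 32750479056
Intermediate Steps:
E = -15
c(j) = 288*j (c(j) = -9*(-1 - 15)*(j + j) = -(-144)*2*j = -(-288)*j = 288*j)
s(D, d) = 864*D*d (s(D, d) = ((288*3)*D)*d + 0 = (864*D)*d + 0 = 864*D*d + 0 = 864*D*d)
S(o) = 3 + 864*o² (S(o) = 3 + 864*o*o = 3 + 864*o²)
(S(-127) + 24677)*(902 + 1444) = ((3 + 864*(-127)²) + 24677)*(902 + 1444) = ((3 + 864*16129) + 24677)*2346 = ((3 + 13935456) + 24677)*2346 = (13935459 + 24677)*2346 = 13960136*2346 = 32750479056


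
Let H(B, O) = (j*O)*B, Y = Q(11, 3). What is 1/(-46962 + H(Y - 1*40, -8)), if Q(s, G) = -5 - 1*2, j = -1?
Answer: -1/47338 ≈ -2.1125e-5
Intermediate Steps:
Q(s, G) = -7 (Q(s, G) = -5 - 2 = -7)
Y = -7
H(B, O) = -B*O (H(B, O) = (-O)*B = -B*O)
1/(-46962 + H(Y - 1*40, -8)) = 1/(-46962 - 1*(-7 - 1*40)*(-8)) = 1/(-46962 - 1*(-7 - 40)*(-8)) = 1/(-46962 - 1*(-47)*(-8)) = 1/(-46962 - 376) = 1/(-47338) = -1/47338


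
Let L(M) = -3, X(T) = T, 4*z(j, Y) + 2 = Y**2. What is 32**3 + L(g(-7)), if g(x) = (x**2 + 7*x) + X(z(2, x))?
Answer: 32765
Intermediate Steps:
z(j, Y) = -1/2 + Y**2/4
g(x) = -1/2 + 7*x + 5*x**2/4 (g(x) = (x**2 + 7*x) + (-1/2 + x**2/4) = -1/2 + 7*x + 5*x**2/4)
32**3 + L(g(-7)) = 32**3 - 3 = 32768 - 3 = 32765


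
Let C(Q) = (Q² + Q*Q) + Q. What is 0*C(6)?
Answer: 0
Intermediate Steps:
C(Q) = Q + 2*Q² (C(Q) = (Q² + Q²) + Q = 2*Q² + Q = Q + 2*Q²)
0*C(6) = 0*(6*(1 + 2*6)) = 0*(6*(1 + 12)) = 0*(6*13) = 0*78 = 0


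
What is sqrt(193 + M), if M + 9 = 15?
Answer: sqrt(199) ≈ 14.107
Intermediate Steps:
M = 6 (M = -9 + 15 = 6)
sqrt(193 + M) = sqrt(193 + 6) = sqrt(199)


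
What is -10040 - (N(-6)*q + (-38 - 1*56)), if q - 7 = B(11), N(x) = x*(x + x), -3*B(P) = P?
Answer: -10186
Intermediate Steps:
B(P) = -P/3
N(x) = 2*x² (N(x) = x*(2*x) = 2*x²)
q = 10/3 (q = 7 - ⅓*11 = 7 - 11/3 = 10/3 ≈ 3.3333)
-10040 - (N(-6)*q + (-38 - 1*56)) = -10040 - ((2*(-6)²)*(10/3) + (-38 - 1*56)) = -10040 - ((2*36)*(10/3) + (-38 - 56)) = -10040 - (72*(10/3) - 94) = -10040 - (240 - 94) = -10040 - 1*146 = -10040 - 146 = -10186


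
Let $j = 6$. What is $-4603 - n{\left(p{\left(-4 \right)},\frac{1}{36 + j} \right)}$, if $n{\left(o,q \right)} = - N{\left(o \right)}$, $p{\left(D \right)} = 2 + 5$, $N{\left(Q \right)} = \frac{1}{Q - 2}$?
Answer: $- \frac{23014}{5} \approx -4602.8$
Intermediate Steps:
$N{\left(Q \right)} = \frac{1}{-2 + Q}$
$p{\left(D \right)} = 7$
$n{\left(o,q \right)} = - \frac{1}{-2 + o}$
$-4603 - n{\left(p{\left(-4 \right)},\frac{1}{36 + j} \right)} = -4603 - - \frac{1}{-2 + 7} = -4603 - - \frac{1}{5} = -4603 + \frac{1}{5} = - \frac{23014}{5}$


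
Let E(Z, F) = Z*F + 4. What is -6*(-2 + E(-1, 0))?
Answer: -12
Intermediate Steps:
E(Z, F) = 4 + F*Z (E(Z, F) = F*Z + 4 = 4 + F*Z)
-6*(-2 + E(-1, 0)) = -6*(-2 + (4 + 0*(-1))) = -6*(-2 + (4 + 0)) = -6*(-2 + 4) = -6*2 = -12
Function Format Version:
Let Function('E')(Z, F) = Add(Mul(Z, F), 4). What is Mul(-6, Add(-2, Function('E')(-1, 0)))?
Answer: -12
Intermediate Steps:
Function('E')(Z, F) = Add(4, Mul(F, Z)) (Function('E')(Z, F) = Add(Mul(F, Z), 4) = Add(4, Mul(F, Z)))
Mul(-6, Add(-2, Function('E')(-1, 0))) = Mul(-6, Add(-2, Add(4, Mul(0, -1)))) = Mul(-6, Add(-2, Add(4, 0))) = Mul(-6, Add(-2, 4)) = Mul(-6, 2) = -12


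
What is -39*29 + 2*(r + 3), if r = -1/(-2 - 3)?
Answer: -5623/5 ≈ -1124.6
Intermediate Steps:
r = ⅕ (r = -1/(-5) = -1*(-⅕) = ⅕ ≈ 0.20000)
-39*29 + 2*(r + 3) = -39*29 + 2*(⅕ + 3) = -1131 + 2*(16/5) = -1131 + 32/5 = -5623/5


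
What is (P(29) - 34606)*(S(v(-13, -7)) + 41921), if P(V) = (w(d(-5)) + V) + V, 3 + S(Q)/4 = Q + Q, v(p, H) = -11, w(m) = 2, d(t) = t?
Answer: -1444748266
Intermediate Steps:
S(Q) = -12 + 8*Q (S(Q) = -12 + 4*(Q + Q) = -12 + 4*(2*Q) = -12 + 8*Q)
P(V) = 2 + 2*V (P(V) = (2 + V) + V = 2 + 2*V)
(P(29) - 34606)*(S(v(-13, -7)) + 41921) = ((2 + 2*29) - 34606)*((-12 + 8*(-11)) + 41921) = ((2 + 58) - 34606)*((-12 - 88) + 41921) = (60 - 34606)*(-100 + 41921) = -34546*41821 = -1444748266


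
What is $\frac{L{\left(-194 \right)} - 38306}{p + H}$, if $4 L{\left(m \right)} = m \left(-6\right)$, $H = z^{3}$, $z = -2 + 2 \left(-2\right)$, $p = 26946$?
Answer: $- \frac{7603}{5346} \approx -1.4222$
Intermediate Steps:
$z = -6$ ($z = -2 - 4 = -6$)
$H = -216$ ($H = \left(-6\right)^{3} = -216$)
$L{\left(m \right)} = - \frac{3 m}{2}$ ($L{\left(m \right)} = \frac{m \left(-6\right)}{4} = \frac{\left(-6\right) m}{4} = - \frac{3 m}{2}$)
$\frac{L{\left(-194 \right)} - 38306}{p + H} = \frac{\left(- \frac{3}{2}\right) \left(-194\right) - 38306}{26946 - 216} = \frac{291 - 38306}{26730} = \left(-38015\right) \frac{1}{26730} = - \frac{7603}{5346}$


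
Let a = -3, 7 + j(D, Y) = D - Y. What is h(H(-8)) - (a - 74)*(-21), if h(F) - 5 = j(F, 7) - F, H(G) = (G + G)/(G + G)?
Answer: -1626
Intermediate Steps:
j(D, Y) = -7 + D - Y (j(D, Y) = -7 + (D - Y) = -7 + D - Y)
H(G) = 1 (H(G) = (2*G)/((2*G)) = (2*G)*(1/(2*G)) = 1)
h(F) = -9 (h(F) = 5 + ((-7 + F - 1*7) - F) = 5 + ((-7 + F - 7) - F) = 5 + ((-14 + F) - F) = 5 - 14 = -9)
h(H(-8)) - (a - 74)*(-21) = -9 - (-3 - 74)*(-21) = -9 - (-77)*(-21) = -9 - 1*1617 = -9 - 1617 = -1626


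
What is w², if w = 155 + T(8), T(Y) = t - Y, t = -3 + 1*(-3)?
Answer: 19881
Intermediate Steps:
t = -6 (t = -3 - 3 = -6)
T(Y) = -6 - Y
w = 141 (w = 155 + (-6 - 1*8) = 155 + (-6 - 8) = 155 - 14 = 141)
w² = 141² = 19881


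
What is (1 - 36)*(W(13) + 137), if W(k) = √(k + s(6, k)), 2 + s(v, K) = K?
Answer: -4795 - 70*√6 ≈ -4966.5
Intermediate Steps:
s(v, K) = -2 + K
W(k) = √(-2 + 2*k) (W(k) = √(k + (-2 + k)) = √(-2 + 2*k))
(1 - 36)*(W(13) + 137) = (1 - 36)*(√(-2 + 2*13) + 137) = -35*(√(-2 + 26) + 137) = -35*(√24 + 137) = -35*(2*√6 + 137) = -35*(137 + 2*√6) = -4795 - 70*√6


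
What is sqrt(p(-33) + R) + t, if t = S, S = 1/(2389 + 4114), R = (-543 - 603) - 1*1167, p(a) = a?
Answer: 1/6503 + I*sqrt(2346) ≈ 0.00015378 + 48.436*I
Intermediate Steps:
R = -2313 (R = -1146 - 1167 = -2313)
S = 1/6503 ≈ 0.00015378
t = 1/6503 ≈ 0.00015378
sqrt(p(-33) + R) + t = sqrt(-33 - 2313) + 1/6503 = sqrt(-2346) + 1/6503 = I*sqrt(2346) + 1/6503 = 1/6503 + I*sqrt(2346)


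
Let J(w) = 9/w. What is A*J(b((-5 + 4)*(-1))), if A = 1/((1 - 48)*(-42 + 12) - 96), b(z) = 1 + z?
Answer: 1/292 ≈ 0.0034247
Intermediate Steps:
A = 1/1314 (A = 1/(-47*(-30) - 96) = 1/(1410 - 96) = 1/1314 ≈ 0.00076103)
A*J(b((-5 + 4)*(-1))) = (9/(1 + (-5 + 4)*(-1)))/1314 = (9/(1 - 1*(-1)))/1314 = (9/(1 + 1))/1314 = (9/2)/1314 = (9*(½))/1314 = (1/1314)*(9/2) = 1/292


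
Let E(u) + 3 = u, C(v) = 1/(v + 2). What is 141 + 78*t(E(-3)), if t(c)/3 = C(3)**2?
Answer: 3759/25 ≈ 150.36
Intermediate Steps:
C(v) = 1/(2 + v)
E(u) = -3 + u
t(c) = 3/25 (t(c) = 3*(1/(2 + 3))**2 = 3*(1/5)**2 = 3*(1/25) = 3/25)
141 + 78*t(E(-3)) = 141 + 78*(3/25) = 141 + 234/25 = 3759/25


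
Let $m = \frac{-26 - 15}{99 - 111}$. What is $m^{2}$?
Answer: $\frac{1681}{144} \approx 11.674$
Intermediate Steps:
$m = \frac{41}{12}$ ($m = - \frac{41}{-12} = \left(-41\right) \left(- \frac{1}{12}\right) = \frac{41}{12} \approx 3.4167$)
$m^{2} = \left(\frac{41}{12}\right)^{2} = \frac{1681}{144}$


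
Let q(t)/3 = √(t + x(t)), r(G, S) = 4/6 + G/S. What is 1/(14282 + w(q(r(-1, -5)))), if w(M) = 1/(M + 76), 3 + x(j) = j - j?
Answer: 137945204/1970135212583 + 4*I*√30/5910405637749 ≈ 7.0018e-5 + 3.7068e-12*I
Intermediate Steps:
x(j) = -3 (x(j) = -3 + (j - j) = -3 + 0 = -3)
r(G, S) = ⅔ + G/S (r(G, S) = 4*(⅙) + G/S = ⅔ + G/S)
q(t) = 3*√(-3 + t) (q(t) = 3*√(t - 3) = 3*√(-3 + t))
w(M) = 1/(76 + M)
1/(14282 + w(q(r(-1, -5)))) = 1/(14282 + 1/(76 + 3*√(-3 + (⅔ - 1/(-5))))) = 1/(14282 + 1/(76 + 3*√(-3 + (⅔ - 1*(-⅕))))) = 1/(14282 + 1/(76 + 3*√(-3 + (⅔ + ⅕)))) = 1/(14282 + 1/(76 + 3*√(-3 + 13/15))) = 1/(14282 + 1/(76 + 3*√(-32/15))) = 1/(14282 + 1/(76 + 3*(4*I*√30/15))) = 1/(14282 + 1/(76 + 4*I*√30/5))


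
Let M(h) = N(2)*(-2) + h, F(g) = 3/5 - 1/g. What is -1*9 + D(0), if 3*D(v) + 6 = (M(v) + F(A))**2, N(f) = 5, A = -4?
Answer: 6763/400 ≈ 16.908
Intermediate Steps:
F(g) = 3/5 - 1/g (F(g) = 3*(1/5) - 1/g = 3/5 - 1/g)
M(h) = -10 + h (M(h) = 5*(-2) + h = -10 + h)
D(v) = -2 + (-183/20 + v)**2/3 (D(v) = -2 + ((-10 + v) + (3/5 - 1/(-4)))**2/3 = -2 + ((-10 + v) + (3/5 - 1*(-1/4)))**2/3 = -2 + ((-10 + v) + (3/5 + 1/4))**2/3 = -2 + ((-10 + v) + 17/20)**2/3 = -2 + (-183/20 + v)**2/3)
-1*9 + D(0) = -1*9 + (-2 + (-183 + 20*0)**2/1200) = -9 + (-2 + (-183 + 0)**2/1200) = -9 + (-2 + (1/1200)*(-183)**2) = -9 + (-2 + (1/1200)*33489) = -9 + (-2 + 11163/400) = -9 + 10363/400 = 6763/400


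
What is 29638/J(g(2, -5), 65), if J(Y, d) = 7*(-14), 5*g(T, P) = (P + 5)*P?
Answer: -2117/7 ≈ -302.43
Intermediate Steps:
g(T, P) = P*(5 + P)/5 (g(T, P) = ((P + 5)*P)/5 = ((5 + P)*P)/5 = (P*(5 + P))/5 = P*(5 + P)/5)
J(Y, d) = -98
29638/J(g(2, -5), 65) = 29638/(-98) = 29638*(-1/98) = -2117/7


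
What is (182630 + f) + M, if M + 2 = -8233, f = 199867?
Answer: 374262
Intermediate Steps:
M = -8235 (M = -2 - 8233 = -8235)
(182630 + f) + M = (182630 + 199867) - 8235 = 382497 - 8235 = 374262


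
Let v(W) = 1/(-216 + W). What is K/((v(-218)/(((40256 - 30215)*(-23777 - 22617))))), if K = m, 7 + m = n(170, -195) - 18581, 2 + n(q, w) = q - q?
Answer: -3758442449001240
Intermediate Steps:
n(q, w) = -2 (n(q, w) = -2 + (q - q) = -2 + 0 = -2)
m = -18590 (m = -7 + (-2 - 18581) = -7 - 18583 = -18590)
K = -18590
K/((v(-218)/(((40256 - 30215)*(-23777 - 22617))))) = -18590*(-23777 - 22617)*(-216 - 218)*(40256 - 30215) = -18590/(1/((-434)*((10041*(-46394))))) = -18590/((-1/434/(-465842154))) = -18590/((-1/434*(-1/465842154))) = -18590/1/202175494836 = -18590*202175494836 = -3758442449001240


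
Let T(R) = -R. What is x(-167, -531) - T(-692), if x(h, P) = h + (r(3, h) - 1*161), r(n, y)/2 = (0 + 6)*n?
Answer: -984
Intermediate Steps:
r(n, y) = 12*n (r(n, y) = 2*((0 + 6)*n) = 2*(6*n) = 12*n)
x(h, P) = -125 + h (x(h, P) = h + (12*3 - 1*161) = h + (36 - 161) = h - 125 = -125 + h)
x(-167, -531) - T(-692) = (-125 - 167) - (-1)*(-692) = -292 - 1*692 = -292 - 692 = -984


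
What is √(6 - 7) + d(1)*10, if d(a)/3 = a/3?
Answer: 10 + I ≈ 10.0 + 1.0*I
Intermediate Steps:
d(a) = a (d(a) = 3*(a/3) = a)
√(6 - 7) + d(1)*10 = √(6 - 7) + 1*10 = √(-1) + 10 = I + 10 = 10 + I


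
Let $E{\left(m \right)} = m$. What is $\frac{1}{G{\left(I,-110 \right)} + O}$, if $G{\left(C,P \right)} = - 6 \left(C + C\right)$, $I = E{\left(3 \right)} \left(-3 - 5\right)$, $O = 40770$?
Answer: $\frac{1}{41058} \approx 2.4356 \cdot 10^{-5}$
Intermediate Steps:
$I = -24$ ($I = 3 \left(-3 - 5\right) = 3 \left(-8\right) = -24$)
$G{\left(C,P \right)} = - 12 C$ ($G{\left(C,P \right)} = - 6 \cdot 2 C = - 12 C$)
$\frac{1}{G{\left(I,-110 \right)} + O} = \frac{1}{\left(-12\right) \left(-24\right) + 40770} = \frac{1}{288 + 40770} = \frac{1}{41058}$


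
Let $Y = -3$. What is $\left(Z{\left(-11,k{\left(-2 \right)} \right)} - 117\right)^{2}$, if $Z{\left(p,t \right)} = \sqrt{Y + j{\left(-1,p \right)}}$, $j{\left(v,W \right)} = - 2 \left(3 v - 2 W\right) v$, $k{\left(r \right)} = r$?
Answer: $\left(117 - \sqrt{35}\right)^{2} \approx 12340.0$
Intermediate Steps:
$j{\left(v,W \right)} = v \left(- 6 v + 4 W\right)$ ($j{\left(v,W \right)} = - 2 \left(- 2 W + 3 v\right) v = \left(- 6 v + 4 W\right) v = v \left(- 6 v + 4 W\right)$)
$Z{\left(p,t \right)} = \sqrt{-9 - 4 p}$ ($Z{\left(p,t \right)} = \sqrt{-3 + 2 \left(-1\right) \left(\left(-3\right) \left(-1\right) + 2 p\right)} = \sqrt{-3 + 2 \left(-1\right) \left(3 + 2 p\right)} = \sqrt{-3 - \left(6 + 4 p\right)} = \sqrt{-9 - 4 p}$)
$\left(Z{\left(-11,k{\left(-2 \right)} \right)} - 117\right)^{2} = \left(\sqrt{-9 - -44} - 117\right)^{2} = \left(\sqrt{-9 + 44} - 117\right)^{2} = \left(\sqrt{35} - 117\right)^{2} = \left(-117 + \sqrt{35}\right)^{2}$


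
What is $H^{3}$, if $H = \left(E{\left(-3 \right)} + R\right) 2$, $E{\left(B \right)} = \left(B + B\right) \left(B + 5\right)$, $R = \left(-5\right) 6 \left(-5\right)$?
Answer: $21024576$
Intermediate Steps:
$R = 150$ ($R = \left(-30\right) \left(-5\right) = 150$)
$E{\left(B \right)} = 2 B \left(5 + B\right)$
$H = 276$ ($H = \left(2 \left(-3\right) \left(5 - 3\right) + 150\right) 2 = \left(2 \left(-3\right) 2 + 150\right) 2 = \left(-12 + 150\right) 2 = 138 \cdot 2 = 276$)
$H^{3} = 276^{3} = 21024576$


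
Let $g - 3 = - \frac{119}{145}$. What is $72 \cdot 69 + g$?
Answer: $\frac{720676}{145} \approx 4970.2$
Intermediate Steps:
$g = \frac{316}{145}$ ($g = 3 - \frac{119}{145} = \frac{316}{145} \approx 2.1793$)
$72 \cdot 69 + g = 72 \cdot 69 + \frac{316}{145} = 4968 + \frac{316}{145} = \frac{720676}{145}$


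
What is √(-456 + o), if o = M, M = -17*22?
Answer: I*√830 ≈ 28.81*I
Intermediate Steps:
M = -374
o = -374
√(-456 + o) = √(-456 - 374) = √(-830) = I*√830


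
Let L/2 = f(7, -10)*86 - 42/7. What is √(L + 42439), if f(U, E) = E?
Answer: 3*√4523 ≈ 201.76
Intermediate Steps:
L = -1732 (L = 2*(-10*86 - 42/7) = 2*(-860 - 42*⅐) = 2*(-860 - 6) = 2*(-866) = -1732)
√(L + 42439) = √(-1732 + 42439) = √40707 = 3*√4523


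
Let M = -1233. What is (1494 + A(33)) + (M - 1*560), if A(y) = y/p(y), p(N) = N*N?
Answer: -9866/33 ≈ -298.97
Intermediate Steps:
p(N) = N²
A(y) = 1/y (A(y) = y/(y²) = y/y² = 1/y)
(1494 + A(33)) + (M - 1*560) = (1494 + 1/33) + (-1233 - 1*560) = (1494 + 1/33) + (-1233 - 560) = 49303/33 - 1793 = -9866/33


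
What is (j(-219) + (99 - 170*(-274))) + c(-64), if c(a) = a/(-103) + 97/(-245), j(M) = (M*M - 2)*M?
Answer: -263865784681/25235 ≈ -1.0456e+7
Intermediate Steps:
j(M) = M*(-2 + M²) (j(M) = (M² - 2)*M = (-2 + M²)*M = M*(-2 + M²))
c(a) = -97/245 - a/103 (c(a) = a*(-1/103) + 97*(-1/245) = -a/103 - 97/245 = -97/245 - a/103)
(j(-219) + (99 - 170*(-274))) + c(-64) = (-219*(-2 + (-219)²) + (99 - 170*(-274))) + (-97/245 - 1/103*(-64)) = (-219*(-2 + 47961) + (99 + 46580)) + (-97/245 + 64/103) = (-219*47959 + 46679) + 5689/25235 = (-10503021 + 46679) + 5689/25235 = -10456342 + 5689/25235 = -263865784681/25235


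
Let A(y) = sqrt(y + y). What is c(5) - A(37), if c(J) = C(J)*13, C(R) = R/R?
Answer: 13 - sqrt(74) ≈ 4.3977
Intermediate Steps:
A(y) = sqrt(2)*sqrt(y) (A(y) = sqrt(2*y) = sqrt(2)*sqrt(y))
C(R) = 1
c(J) = 13 (c(J) = 1*13 = 13)
c(5) - A(37) = 13 - sqrt(2)*sqrt(37) = 13 - sqrt(74)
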